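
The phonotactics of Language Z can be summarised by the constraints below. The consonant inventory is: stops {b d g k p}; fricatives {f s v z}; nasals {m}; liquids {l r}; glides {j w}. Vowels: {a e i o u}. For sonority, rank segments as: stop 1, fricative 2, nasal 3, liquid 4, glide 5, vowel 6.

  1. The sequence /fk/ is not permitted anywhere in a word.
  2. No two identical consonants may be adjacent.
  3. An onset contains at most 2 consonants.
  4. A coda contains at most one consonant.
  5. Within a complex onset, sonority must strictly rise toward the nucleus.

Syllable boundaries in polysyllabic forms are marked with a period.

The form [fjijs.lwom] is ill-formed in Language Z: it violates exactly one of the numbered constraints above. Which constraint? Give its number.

4

[fjijs.lwom]: syllable 1 coda /js/ has 2 consonants (> 1).
This is a violation of constraint 4: "A coda contains at most one consonant."
The remaining constraints (1, 2, 3, 5) are satisfied.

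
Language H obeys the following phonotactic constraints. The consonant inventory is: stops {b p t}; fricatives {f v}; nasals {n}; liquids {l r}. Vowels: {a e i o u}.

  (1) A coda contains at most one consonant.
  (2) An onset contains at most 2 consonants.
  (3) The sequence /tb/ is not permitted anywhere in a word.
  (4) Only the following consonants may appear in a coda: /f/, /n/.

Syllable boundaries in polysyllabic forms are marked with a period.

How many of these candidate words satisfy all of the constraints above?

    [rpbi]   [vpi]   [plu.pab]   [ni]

[rpbi] — violates constraint 2: syllable 1 onset /rpb/ has 3 consonants (> 2) → ill-formed
[vpi] — σ1 onset /vp/ (2C), coda /∅/ ok → well-formed
[plu.pab] — violates constraint 4: syllable 2 coda contains /b/, which is not a licensed coda consonant → ill-formed
[ni] — σ1 onset /n/, coda /∅/ ok → well-formed
Well-formed: [vpi], [ni] → 2.

2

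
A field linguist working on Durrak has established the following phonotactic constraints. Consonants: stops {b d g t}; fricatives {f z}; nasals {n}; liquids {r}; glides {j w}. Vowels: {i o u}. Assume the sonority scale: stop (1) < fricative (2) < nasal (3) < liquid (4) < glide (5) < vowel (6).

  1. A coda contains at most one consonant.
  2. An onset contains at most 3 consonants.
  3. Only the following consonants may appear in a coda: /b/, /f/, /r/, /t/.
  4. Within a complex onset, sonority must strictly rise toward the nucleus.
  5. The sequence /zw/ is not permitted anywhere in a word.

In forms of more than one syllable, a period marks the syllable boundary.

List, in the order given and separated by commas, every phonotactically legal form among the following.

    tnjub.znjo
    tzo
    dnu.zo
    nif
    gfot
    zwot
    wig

tnjub.znjo, tzo, dnu.zo, nif, gfot

tnjub.znjo — σ1 onset /tnj/ (1→3→5 rises), coda /b/ ok; σ2 onset /znj/ (2→3→5 rises), coda /∅/ ok → phonotactically legal
tzo — σ1 onset /tz/ (1→2 rises), coda /∅/ ok → phonotactically legal
dnu.zo — σ1 onset /dn/ (1→3 rises), coda /∅/ ok; σ2 onset /z/, coda /∅/ ok → phonotactically legal
nif — σ1 onset /n/, coda /f/ ok → phonotactically legal
gfot — σ1 onset /gf/ (1→2 rises), coda /t/ ok → phonotactically legal
zwot — violates constraint 5: contains banned sequence /zw/ → phonotactically illegal
wig — violates constraint 3: syllable 1 coda contains /g/, which is not a licensed coda consonant → phonotactically illegal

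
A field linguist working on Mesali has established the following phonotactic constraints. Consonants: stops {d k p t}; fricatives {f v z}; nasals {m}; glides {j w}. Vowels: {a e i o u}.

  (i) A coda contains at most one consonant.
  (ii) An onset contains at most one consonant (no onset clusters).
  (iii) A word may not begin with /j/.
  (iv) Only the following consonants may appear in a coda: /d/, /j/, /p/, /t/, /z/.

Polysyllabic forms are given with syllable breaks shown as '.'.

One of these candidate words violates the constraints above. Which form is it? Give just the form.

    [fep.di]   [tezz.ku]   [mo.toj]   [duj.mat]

[tezz.ku]

[fep.di] — σ1 onset /f/, coda /p/ ok; σ2 onset /d/, coda /∅/ ok → phonotactically legal
[tezz.ku] — violates constraint (i): syllable 1 coda /zz/ has 2 consonants (> 1) → phonotactically illegal
[mo.toj] — σ1 onset /m/, coda /∅/ ok; σ2 onset /t/, coda /j/ ok → phonotactically legal
[duj.mat] — σ1 onset /d/, coda /j/ ok; σ2 onset /m/, coda /t/ ok → phonotactically legal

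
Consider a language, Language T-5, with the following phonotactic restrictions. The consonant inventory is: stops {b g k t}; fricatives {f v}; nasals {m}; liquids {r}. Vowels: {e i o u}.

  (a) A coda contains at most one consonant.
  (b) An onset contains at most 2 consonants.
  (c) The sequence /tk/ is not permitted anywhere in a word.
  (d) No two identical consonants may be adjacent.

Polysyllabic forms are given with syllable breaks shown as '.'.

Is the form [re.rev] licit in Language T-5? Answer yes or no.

[re.rev] — σ1 onset /r/, coda /∅/ ok; σ2 onset /r/, coda /v/ ok → licit

yes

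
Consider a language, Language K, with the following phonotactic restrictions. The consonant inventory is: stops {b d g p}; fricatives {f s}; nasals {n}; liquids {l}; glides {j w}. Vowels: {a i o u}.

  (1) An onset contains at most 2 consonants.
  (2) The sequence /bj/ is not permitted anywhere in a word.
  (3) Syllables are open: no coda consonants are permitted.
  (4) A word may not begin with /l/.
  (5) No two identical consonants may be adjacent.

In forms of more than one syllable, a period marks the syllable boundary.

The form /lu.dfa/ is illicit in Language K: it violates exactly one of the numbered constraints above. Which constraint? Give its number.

/lu.dfa/: word begins with /l/.
This is a violation of constraint 4: "A word may not begin with /l/."
The remaining constraints (1, 2, 3, 5) are satisfied.

4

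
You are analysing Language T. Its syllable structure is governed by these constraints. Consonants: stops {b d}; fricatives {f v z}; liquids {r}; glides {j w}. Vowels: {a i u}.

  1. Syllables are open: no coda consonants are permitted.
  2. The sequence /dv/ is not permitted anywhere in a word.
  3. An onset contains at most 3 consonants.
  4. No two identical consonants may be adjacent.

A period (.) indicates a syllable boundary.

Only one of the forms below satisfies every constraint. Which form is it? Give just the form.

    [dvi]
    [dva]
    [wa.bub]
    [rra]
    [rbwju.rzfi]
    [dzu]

[dvi] — violates constraint 2: contains banned sequence /dv/ → not permitted
[dva] — violates constraint 2: contains banned sequence /dv/ → not permitted
[wa.bub] — violates constraint 1: syllable 2 coda /b/ has 1 consonant (> 0) → not permitted
[rra] — violates constraint 4: adjacent identical consonants /rr/ → not permitted
[rbwju.rzfi] — violates constraint 3: syllable 1 onset /rbwj/ has 4 consonants (> 3) → not permitted
[dzu] — σ1 onset /dz/ (2C), coda /∅/ ok → permitted

[dzu]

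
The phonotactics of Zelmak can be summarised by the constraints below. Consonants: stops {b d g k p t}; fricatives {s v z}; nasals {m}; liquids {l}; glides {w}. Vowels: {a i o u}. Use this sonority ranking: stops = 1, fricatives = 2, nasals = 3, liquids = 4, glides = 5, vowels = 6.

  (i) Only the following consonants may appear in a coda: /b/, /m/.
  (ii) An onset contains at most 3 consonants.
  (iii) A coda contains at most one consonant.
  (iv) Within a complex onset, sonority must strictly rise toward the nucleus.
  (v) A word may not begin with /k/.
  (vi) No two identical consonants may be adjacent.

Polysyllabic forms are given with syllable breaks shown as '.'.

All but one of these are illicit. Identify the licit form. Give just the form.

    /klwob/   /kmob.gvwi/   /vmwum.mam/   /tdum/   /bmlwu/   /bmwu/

/klwob/ — violates constraint (v): word begins with /k/ → illicit
/kmob.gvwi/ — violates constraint (v): word begins with /k/ → illicit
/vmwum.mam/ — violates constraint (vi): adjacent identical consonants /mm/ → illicit
/tdum/ — violates constraint (iv): syllable 1 onset /td/: /t/ (stop, 1) → /d/ (stop, 1) does not rise → illicit
/bmlwu/ — violates constraint (ii): syllable 1 onset /bmlw/ has 4 consonants (> 3) → illicit
/bmwu/ — σ1 onset /bmw/ (1→3→5 rises), coda /∅/ ok → licit

/bmwu/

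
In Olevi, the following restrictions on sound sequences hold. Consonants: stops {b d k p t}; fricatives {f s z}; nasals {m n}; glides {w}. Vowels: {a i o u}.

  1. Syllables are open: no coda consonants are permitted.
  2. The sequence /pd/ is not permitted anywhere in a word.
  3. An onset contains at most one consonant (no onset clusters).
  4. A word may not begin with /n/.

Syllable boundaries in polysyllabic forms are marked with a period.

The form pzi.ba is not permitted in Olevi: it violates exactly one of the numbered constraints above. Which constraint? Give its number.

3

pzi.ba: syllable 1 onset /pz/ has 2 consonants (> 1).
This is a violation of constraint 3: "An onset contains at most one consonant (no onset clusters)."
The remaining constraints (1, 2, 4) are satisfied.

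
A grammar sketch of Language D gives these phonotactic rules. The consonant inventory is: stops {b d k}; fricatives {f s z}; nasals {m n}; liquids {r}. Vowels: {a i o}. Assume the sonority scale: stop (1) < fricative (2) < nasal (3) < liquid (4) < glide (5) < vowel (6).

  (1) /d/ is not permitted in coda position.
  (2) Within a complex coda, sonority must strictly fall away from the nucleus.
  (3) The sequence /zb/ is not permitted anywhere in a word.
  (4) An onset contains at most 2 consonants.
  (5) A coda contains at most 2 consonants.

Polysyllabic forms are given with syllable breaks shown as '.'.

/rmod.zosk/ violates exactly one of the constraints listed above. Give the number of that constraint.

/rmod.zosk/: syllable 1 coda contains /d/.
This is a violation of constraint 1: "/d/ is not permitted in coda position."
The remaining constraints (2, 3, 4, 5) are satisfied.

1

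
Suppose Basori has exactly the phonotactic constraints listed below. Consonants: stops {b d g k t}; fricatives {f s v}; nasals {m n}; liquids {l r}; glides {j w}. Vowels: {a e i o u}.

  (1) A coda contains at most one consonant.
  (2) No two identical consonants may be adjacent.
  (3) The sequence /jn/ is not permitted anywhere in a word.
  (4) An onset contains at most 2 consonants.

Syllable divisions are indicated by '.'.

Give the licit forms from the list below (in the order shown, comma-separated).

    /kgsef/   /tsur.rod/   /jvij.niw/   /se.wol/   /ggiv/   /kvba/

/se.wol/

/kgsef/ — violates constraint 4: syllable 1 onset /kgs/ has 3 consonants (> 2) → illicit
/tsur.rod/ — violates constraint 2: adjacent identical consonants /rr/ → illicit
/jvij.niw/ — violates constraint 3: contains banned sequence /jn/ → illicit
/se.wol/ — σ1 onset /s/, coda /∅/ ok; σ2 onset /w/, coda /l/ ok → licit
/ggiv/ — violates constraint 2: adjacent identical consonants /gg/ → illicit
/kvba/ — violates constraint 4: syllable 1 onset /kvb/ has 3 consonants (> 2) → illicit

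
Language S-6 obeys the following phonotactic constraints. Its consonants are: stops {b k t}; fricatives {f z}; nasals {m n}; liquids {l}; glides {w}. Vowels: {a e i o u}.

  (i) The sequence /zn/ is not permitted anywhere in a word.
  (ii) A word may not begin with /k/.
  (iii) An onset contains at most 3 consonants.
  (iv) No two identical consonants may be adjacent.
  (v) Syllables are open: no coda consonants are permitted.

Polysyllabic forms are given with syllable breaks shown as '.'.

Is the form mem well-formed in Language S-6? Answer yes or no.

no

mem — violates constraint (v): syllable 1 coda /m/ has 1 consonant (> 0) → ill-formed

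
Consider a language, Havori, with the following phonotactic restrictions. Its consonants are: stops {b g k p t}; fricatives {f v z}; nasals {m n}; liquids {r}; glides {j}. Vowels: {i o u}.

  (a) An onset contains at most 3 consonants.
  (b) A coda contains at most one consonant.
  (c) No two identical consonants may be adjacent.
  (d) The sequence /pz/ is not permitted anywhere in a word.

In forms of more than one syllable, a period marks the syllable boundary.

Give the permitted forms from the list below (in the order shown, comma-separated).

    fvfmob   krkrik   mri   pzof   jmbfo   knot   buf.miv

mri, knot, buf.miv

fvfmob — violates constraint (a): syllable 1 onset /fvfm/ has 4 consonants (> 3) → not permitted
krkrik — violates constraint (a): syllable 1 onset /krkr/ has 4 consonants (> 3) → not permitted
mri — σ1 onset /mr/ (2C), coda /∅/ ok → permitted
pzof — violates constraint (d): contains banned sequence /pz/ → not permitted
jmbfo — violates constraint (a): syllable 1 onset /jmbf/ has 4 consonants (> 3) → not permitted
knot — σ1 onset /kn/ (2C), coda /t/ ok → permitted
buf.miv — σ1 onset /b/, coda /f/ ok; σ2 onset /m/, coda /v/ ok → permitted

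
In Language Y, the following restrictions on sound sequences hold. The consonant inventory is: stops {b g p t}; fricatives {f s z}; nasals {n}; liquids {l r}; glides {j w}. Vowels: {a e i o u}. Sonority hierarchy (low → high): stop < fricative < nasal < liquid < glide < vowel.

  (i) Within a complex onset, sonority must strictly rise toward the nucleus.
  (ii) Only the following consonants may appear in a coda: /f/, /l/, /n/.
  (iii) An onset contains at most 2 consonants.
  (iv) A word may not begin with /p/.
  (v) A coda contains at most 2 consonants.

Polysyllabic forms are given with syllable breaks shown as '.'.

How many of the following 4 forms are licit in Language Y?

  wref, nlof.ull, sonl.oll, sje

wref — violates constraint (i): syllable 1 onset /wr/: /w/ (glide, 5) → /r/ (liquid, 4) does not rise → illicit
nlof.ull — σ1 onset /nl/ (3→4 rises), coda /f/ ok; σ2 onset /∅/, coda /ll/ (2C) ok → licit
sonl.oll — σ1 onset /s/, coda /nl/ (2C) ok; σ2 onset /∅/, coda /ll/ (2C) ok → licit
sje — σ1 onset /sj/ (2→5 rises), coda /∅/ ok → licit
Licit: nlof.ull, sonl.oll, sje → 3.

3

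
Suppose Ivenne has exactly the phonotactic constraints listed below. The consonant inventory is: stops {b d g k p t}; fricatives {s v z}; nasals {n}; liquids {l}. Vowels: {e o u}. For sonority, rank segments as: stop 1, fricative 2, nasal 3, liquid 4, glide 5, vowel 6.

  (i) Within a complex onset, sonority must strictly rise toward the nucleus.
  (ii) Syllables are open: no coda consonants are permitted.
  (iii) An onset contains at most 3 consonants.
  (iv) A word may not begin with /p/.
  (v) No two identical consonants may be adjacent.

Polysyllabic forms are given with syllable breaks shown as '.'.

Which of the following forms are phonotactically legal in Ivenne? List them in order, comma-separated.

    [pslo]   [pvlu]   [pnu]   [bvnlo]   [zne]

[zne]

[pslo] — violates constraint (iv): word begins with /p/ → phonotactically illegal
[pvlu] — violates constraint (iv): word begins with /p/ → phonotactically illegal
[pnu] — violates constraint (iv): word begins with /p/ → phonotactically illegal
[bvnlo] — violates constraint (iii): syllable 1 onset /bvnl/ has 4 consonants (> 3) → phonotactically illegal
[zne] — σ1 onset /zn/ (2→3 rises), coda /∅/ ok → phonotactically legal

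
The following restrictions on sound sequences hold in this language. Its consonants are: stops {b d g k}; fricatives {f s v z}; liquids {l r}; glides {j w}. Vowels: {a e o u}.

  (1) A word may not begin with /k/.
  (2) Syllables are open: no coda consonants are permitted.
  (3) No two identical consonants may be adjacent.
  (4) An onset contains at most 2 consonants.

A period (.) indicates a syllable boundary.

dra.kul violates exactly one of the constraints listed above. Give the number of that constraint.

dra.kul: syllable 2 coda /l/ has 1 consonant (> 0).
This is a violation of constraint 2: "Syllables are open: no coda consonants are permitted."
The remaining constraints (1, 3, 4) are satisfied.

2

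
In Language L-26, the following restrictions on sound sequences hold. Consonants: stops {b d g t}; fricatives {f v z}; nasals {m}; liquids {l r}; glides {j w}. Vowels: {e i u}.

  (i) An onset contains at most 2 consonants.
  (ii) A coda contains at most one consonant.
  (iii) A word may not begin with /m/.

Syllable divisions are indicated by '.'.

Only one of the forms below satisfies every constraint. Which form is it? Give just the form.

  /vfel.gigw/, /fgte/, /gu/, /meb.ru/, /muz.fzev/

/gu/

/vfel.gigw/ — violates constraint (ii): syllable 2 coda /gw/ has 2 consonants (> 1) → phonotactically illegal
/fgte/ — violates constraint (i): syllable 1 onset /fgt/ has 3 consonants (> 2) → phonotactically illegal
/gu/ — σ1 onset /g/, coda /∅/ ok → phonotactically legal
/meb.ru/ — violates constraint (iii): word begins with /m/ → phonotactically illegal
/muz.fzev/ — violates constraint (iii): word begins with /m/ → phonotactically illegal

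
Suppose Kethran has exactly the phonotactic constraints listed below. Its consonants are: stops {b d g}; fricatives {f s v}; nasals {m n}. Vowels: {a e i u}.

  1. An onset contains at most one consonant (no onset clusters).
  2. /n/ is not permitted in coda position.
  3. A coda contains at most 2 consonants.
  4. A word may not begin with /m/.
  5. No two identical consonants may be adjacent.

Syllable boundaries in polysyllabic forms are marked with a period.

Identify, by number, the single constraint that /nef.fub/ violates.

5

/nef.fub/: adjacent identical consonants /ff/.
This is a violation of constraint 5: "No two identical consonants may be adjacent."
The remaining constraints (1, 2, 3, 4) are satisfied.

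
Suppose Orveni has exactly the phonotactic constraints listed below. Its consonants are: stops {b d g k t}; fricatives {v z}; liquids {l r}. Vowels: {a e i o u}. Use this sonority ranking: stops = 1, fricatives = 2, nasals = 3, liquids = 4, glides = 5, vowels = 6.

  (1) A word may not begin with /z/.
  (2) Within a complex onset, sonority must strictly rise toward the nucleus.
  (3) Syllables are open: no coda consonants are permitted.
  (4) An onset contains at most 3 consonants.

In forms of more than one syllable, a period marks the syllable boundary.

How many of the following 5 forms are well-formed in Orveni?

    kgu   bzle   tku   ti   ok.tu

kgu — violates constraint 2: syllable 1 onset /kg/: /k/ (stop, 1) → /g/ (stop, 1) does not rise → ill-formed
bzle — σ1 onset /bzl/ (1→2→4 rises), coda /∅/ ok → well-formed
tku — violates constraint 2: syllable 1 onset /tk/: /t/ (stop, 1) → /k/ (stop, 1) does not rise → ill-formed
ti — σ1 onset /t/, coda /∅/ ok → well-formed
ok.tu — violates constraint 3: syllable 1 coda /k/ has 1 consonant (> 0) → ill-formed
Well-formed: bzle, ti → 2.

2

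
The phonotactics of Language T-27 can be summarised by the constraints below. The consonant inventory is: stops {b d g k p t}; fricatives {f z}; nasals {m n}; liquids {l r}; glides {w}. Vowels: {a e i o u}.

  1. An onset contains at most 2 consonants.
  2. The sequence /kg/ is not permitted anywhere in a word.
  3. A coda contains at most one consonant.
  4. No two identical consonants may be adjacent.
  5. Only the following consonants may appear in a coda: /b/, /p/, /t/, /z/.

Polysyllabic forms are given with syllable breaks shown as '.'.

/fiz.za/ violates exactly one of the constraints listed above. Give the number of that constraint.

/fiz.za/: adjacent identical consonants /zz/.
This is a violation of constraint 4: "No two identical consonants may be adjacent."
The remaining constraints (1, 2, 3, 5) are satisfied.

4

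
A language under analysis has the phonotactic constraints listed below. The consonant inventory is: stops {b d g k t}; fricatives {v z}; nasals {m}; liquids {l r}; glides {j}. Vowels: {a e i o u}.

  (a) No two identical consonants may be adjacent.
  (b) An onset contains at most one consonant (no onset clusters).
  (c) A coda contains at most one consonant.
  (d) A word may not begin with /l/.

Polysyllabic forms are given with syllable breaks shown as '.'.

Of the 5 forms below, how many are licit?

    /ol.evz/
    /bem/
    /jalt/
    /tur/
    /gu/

3

/ol.evz/ — violates constraint (c): syllable 2 coda /vz/ has 2 consonants (> 1) → illicit
/bem/ — σ1 onset /b/, coda /m/ ok → licit
/jalt/ — violates constraint (c): syllable 1 coda /lt/ has 2 consonants (> 1) → illicit
/tur/ — σ1 onset /t/, coda /r/ ok → licit
/gu/ — σ1 onset /g/, coda /∅/ ok → licit
Licit: /bem/, /tur/, /gu/ → 3.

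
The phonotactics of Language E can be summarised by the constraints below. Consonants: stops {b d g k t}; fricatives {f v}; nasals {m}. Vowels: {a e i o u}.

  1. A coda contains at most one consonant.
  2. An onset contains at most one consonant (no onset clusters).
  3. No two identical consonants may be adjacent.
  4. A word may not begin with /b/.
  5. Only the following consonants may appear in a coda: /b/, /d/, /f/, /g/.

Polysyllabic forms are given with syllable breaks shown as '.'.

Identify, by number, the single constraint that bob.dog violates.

4

bob.dog: word begins with /b/.
This is a violation of constraint 4: "A word may not begin with /b/."
The remaining constraints (1, 2, 3, 5) are satisfied.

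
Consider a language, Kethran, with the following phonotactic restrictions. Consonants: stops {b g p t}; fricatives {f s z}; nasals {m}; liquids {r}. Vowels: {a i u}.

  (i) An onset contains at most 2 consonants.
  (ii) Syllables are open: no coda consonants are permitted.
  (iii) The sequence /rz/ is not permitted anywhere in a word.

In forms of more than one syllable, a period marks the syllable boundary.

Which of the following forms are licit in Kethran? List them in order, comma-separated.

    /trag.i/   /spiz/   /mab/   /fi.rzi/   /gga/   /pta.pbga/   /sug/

/trag.i/ — violates constraint (ii): syllable 1 coda /g/ has 1 consonant (> 0) → illicit
/spiz/ — violates constraint (ii): syllable 1 coda /z/ has 1 consonant (> 0) → illicit
/mab/ — violates constraint (ii): syllable 1 coda /b/ has 1 consonant (> 0) → illicit
/fi.rzi/ — violates constraint (iii): contains banned sequence /rz/ → illicit
/gga/ — σ1 onset /gg/ (2C), coda /∅/ ok → licit
/pta.pbga/ — violates constraint (i): syllable 2 onset /pbg/ has 3 consonants (> 2) → illicit
/sug/ — violates constraint (ii): syllable 1 coda /g/ has 1 consonant (> 0) → illicit

/gga/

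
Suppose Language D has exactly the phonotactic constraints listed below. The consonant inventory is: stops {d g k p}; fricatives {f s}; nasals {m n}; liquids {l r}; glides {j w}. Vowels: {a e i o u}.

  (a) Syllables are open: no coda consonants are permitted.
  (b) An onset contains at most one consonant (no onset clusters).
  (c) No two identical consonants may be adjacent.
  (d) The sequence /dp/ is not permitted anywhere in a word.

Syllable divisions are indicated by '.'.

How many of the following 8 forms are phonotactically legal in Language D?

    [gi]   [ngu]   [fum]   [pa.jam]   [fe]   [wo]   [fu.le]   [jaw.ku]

[gi] — σ1 onset /g/, coda /∅/ ok → phonotactically legal
[ngu] — violates constraint (b): syllable 1 onset /ng/ has 2 consonants (> 1) → phonotactically illegal
[fum] — violates constraint (a): syllable 1 coda /m/ has 1 consonant (> 0) → phonotactically illegal
[pa.jam] — violates constraint (a): syllable 2 coda /m/ has 1 consonant (> 0) → phonotactically illegal
[fe] — σ1 onset /f/, coda /∅/ ok → phonotactically legal
[wo] — σ1 onset /w/, coda /∅/ ok → phonotactically legal
[fu.le] — σ1 onset /f/, coda /∅/ ok; σ2 onset /l/, coda /∅/ ok → phonotactically legal
[jaw.ku] — violates constraint (a): syllable 1 coda /w/ has 1 consonant (> 0) → phonotactically illegal
Phonotactically legal: [gi], [fe], [wo], [fu.le] → 4.

4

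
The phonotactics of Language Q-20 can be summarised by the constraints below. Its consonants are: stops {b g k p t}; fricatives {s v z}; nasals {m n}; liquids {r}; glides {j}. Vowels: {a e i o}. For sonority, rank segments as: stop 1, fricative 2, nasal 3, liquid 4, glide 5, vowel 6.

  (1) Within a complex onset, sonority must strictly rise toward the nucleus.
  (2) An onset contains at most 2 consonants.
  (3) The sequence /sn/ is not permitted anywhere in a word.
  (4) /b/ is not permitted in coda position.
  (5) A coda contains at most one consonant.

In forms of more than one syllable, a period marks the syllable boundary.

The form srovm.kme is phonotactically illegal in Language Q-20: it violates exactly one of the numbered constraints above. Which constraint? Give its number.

5

srovm.kme: syllable 1 coda /vm/ has 2 consonants (> 1).
This is a violation of constraint 5: "A coda contains at most one consonant."
The remaining constraints (1, 2, 3, 4) are satisfied.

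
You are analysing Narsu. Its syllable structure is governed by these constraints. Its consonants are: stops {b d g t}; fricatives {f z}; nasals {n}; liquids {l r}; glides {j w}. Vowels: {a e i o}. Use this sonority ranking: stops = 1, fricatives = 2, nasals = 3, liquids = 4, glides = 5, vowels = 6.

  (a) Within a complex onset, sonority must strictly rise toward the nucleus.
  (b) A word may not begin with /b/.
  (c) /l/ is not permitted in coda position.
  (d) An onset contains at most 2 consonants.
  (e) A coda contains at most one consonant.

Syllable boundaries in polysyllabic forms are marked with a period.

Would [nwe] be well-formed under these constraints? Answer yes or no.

yes

[nwe] — σ1 onset /nw/ (3→5 rises), coda /∅/ ok → well-formed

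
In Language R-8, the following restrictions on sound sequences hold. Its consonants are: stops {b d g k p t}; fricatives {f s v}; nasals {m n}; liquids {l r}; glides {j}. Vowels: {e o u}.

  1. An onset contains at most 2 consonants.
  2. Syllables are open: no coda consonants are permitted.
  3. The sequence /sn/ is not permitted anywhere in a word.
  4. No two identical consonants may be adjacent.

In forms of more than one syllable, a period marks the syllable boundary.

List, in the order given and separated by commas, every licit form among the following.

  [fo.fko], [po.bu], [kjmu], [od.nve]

[fo.fko] — σ1 onset /f/, coda /∅/ ok; σ2 onset /fk/ (2C), coda /∅/ ok → licit
[po.bu] — σ1 onset /p/, coda /∅/ ok; σ2 onset /b/, coda /∅/ ok → licit
[kjmu] — violates constraint 1: syllable 1 onset /kjm/ has 3 consonants (> 2) → illicit
[od.nve] — violates constraint 2: syllable 1 coda /d/ has 1 consonant (> 0) → illicit

[fo.fko], [po.bu]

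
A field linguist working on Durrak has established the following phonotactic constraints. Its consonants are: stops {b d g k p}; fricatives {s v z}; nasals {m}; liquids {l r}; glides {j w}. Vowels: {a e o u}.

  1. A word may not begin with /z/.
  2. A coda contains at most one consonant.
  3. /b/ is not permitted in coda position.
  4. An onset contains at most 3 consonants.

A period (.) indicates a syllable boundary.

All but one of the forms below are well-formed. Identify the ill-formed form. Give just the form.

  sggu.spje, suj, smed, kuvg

kuvg

sggu.spje — σ1 onset /sgg/ (3C), coda /∅/ ok; σ2 onset /spj/ (3C), coda /∅/ ok → well-formed
suj — σ1 onset /s/, coda /j/ ok → well-formed
smed — σ1 onset /sm/ (2C), coda /d/ ok → well-formed
kuvg — violates constraint 2: syllable 1 coda /vg/ has 2 consonants (> 1) → ill-formed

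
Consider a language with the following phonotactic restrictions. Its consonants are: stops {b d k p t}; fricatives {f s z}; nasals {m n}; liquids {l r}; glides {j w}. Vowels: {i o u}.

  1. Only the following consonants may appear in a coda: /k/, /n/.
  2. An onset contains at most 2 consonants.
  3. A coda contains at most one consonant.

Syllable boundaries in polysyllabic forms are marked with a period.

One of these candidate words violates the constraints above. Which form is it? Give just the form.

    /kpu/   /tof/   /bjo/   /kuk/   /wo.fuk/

/tof/

/kpu/ — σ1 onset /kp/ (2C), coda /∅/ ok → well-formed
/tof/ — violates constraint 1: syllable 1 coda contains /f/, which is not a licensed coda consonant → ill-formed
/bjo/ — σ1 onset /bj/ (2C), coda /∅/ ok → well-formed
/kuk/ — σ1 onset /k/, coda /k/ ok → well-formed
/wo.fuk/ — σ1 onset /w/, coda /∅/ ok; σ2 onset /f/, coda /k/ ok → well-formed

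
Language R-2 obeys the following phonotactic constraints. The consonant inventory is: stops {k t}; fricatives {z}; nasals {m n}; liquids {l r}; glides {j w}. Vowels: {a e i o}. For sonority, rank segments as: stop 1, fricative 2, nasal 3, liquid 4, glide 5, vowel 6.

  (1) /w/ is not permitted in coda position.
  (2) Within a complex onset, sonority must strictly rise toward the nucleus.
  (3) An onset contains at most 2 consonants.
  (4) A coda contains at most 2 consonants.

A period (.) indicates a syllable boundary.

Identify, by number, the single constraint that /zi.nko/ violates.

2

/zi.nko/: syllable 2 onset /nk/: /n/ (nasal, 3) → /k/ (stop, 1) does not rise.
This is a violation of constraint 2: "Within a complex onset, sonority must strictly rise toward the nucleus."
The remaining constraints (1, 3, 4) are satisfied.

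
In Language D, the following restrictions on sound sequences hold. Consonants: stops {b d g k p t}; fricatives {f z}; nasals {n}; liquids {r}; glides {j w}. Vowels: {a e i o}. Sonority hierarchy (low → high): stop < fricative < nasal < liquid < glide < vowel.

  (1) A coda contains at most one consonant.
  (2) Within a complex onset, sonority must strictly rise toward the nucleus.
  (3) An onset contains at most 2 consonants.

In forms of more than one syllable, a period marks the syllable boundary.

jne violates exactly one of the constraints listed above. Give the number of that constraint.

2

jne: syllable 1 onset /jn/: /j/ (glide, 5) → /n/ (nasal, 3) does not rise.
This is a violation of constraint 2: "Within a complex onset, sonority must strictly rise toward the nucleus."
The remaining constraints (1, 3) are satisfied.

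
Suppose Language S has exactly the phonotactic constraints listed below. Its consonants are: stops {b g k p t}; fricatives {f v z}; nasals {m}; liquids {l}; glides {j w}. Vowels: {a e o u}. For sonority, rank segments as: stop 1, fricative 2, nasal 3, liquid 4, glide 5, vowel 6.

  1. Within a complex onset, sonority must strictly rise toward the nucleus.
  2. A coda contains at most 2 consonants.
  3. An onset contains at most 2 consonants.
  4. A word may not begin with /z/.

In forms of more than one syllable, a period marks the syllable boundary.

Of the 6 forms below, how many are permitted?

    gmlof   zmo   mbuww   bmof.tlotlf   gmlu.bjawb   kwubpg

gmlof — violates constraint 3: syllable 1 onset /gml/ has 3 consonants (> 2) → not permitted
zmo — violates constraint 4: word begins with /z/ → not permitted
mbuww — violates constraint 1: syllable 1 onset /mb/: /m/ (nasal, 3) → /b/ (stop, 1) does not rise → not permitted
bmof.tlotlf — violates constraint 2: syllable 2 coda /tlf/ has 3 consonants (> 2) → not permitted
gmlu.bjawb — violates constraint 3: syllable 1 onset /gml/ has 3 consonants (> 2) → not permitted
kwubpg — violates constraint 2: syllable 1 coda /bpg/ has 3 consonants (> 2) → not permitted
No form is permitted → 0.

0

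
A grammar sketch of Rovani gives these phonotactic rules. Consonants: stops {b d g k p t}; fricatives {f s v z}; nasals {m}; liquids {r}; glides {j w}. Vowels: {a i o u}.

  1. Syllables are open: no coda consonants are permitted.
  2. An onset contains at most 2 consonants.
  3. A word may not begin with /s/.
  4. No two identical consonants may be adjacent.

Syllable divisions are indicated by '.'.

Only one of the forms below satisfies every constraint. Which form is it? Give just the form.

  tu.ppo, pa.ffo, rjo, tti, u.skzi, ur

tu.ppo — violates constraint 4: adjacent identical consonants /pp/ → phonotactically illegal
pa.ffo — violates constraint 4: adjacent identical consonants /ff/ → phonotactically illegal
rjo — σ1 onset /rj/ (2C), coda /∅/ ok → phonotactically legal
tti — violates constraint 4: adjacent identical consonants /tt/ → phonotactically illegal
u.skzi — violates constraint 2: syllable 2 onset /skz/ has 3 consonants (> 2) → phonotactically illegal
ur — violates constraint 1: syllable 1 coda /r/ has 1 consonant (> 0) → phonotactically illegal

rjo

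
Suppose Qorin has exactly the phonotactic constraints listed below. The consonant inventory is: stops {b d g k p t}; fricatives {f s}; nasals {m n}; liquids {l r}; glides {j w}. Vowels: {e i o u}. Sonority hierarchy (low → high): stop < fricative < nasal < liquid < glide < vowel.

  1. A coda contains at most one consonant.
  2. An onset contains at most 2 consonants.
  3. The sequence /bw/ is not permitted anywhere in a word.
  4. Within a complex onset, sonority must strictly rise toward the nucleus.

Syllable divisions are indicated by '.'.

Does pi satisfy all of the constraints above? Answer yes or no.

pi — σ1 onset /p/, coda /∅/ ok → permitted

yes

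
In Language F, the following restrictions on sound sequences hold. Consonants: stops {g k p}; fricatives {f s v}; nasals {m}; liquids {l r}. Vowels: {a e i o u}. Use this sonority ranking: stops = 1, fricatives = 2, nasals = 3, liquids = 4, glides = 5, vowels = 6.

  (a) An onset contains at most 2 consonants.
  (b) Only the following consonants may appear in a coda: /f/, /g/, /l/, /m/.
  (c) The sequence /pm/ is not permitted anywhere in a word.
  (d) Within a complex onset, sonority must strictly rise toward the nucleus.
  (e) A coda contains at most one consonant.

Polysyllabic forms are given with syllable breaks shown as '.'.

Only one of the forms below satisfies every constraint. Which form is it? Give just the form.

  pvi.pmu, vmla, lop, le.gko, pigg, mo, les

pvi.pmu — violates constraint (c): contains banned sequence /pm/ → illicit
vmla — violates constraint (a): syllable 1 onset /vml/ has 3 consonants (> 2) → illicit
lop — violates constraint (b): syllable 1 coda contains /p/, which is not a licensed coda consonant → illicit
le.gko — violates constraint (d): syllable 2 onset /gk/: /g/ (stop, 1) → /k/ (stop, 1) does not rise → illicit
pigg — violates constraint (e): syllable 1 coda /gg/ has 2 consonants (> 1) → illicit
mo — σ1 onset /m/, coda /∅/ ok → licit
les — violates constraint (b): syllable 1 coda contains /s/, which is not a licensed coda consonant → illicit

mo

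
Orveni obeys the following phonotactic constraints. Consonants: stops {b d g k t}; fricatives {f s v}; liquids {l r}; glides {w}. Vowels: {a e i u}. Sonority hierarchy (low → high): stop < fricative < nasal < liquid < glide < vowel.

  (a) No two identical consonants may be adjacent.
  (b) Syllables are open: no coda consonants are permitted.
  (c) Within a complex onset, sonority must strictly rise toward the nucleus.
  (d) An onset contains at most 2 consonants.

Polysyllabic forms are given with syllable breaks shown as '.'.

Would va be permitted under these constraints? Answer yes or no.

yes

va — σ1 onset /v/, coda /∅/ ok → permitted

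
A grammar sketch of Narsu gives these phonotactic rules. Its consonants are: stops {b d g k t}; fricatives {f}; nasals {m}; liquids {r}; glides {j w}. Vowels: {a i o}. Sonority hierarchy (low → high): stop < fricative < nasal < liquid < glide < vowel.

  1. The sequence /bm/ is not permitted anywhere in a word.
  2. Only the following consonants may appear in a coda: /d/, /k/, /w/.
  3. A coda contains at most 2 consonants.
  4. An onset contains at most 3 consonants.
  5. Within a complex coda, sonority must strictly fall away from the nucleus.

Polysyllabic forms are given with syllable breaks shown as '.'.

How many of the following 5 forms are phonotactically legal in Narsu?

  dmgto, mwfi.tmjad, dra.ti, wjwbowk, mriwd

dmgto — violates constraint 4: syllable 1 onset /dmgt/ has 4 consonants (> 3) → phonotactically illegal
mwfi.tmjad — σ1 onset /mwf/ (3C), coda /∅/ ok; σ2 onset /tmj/ (3C), coda /d/ ok → phonotactically legal
dra.ti — σ1 onset /dr/ (2C), coda /∅/ ok; σ2 onset /t/, coda /∅/ ok → phonotactically legal
wjwbowk — violates constraint 4: syllable 1 onset /wjwb/ has 4 consonants (> 3) → phonotactically illegal
mriwd — σ1 onset /mr/ (2C), coda /wd/ (5→1 falls) ok → phonotactically legal
Phonotactically legal: mwfi.tmjad, dra.ti, mriwd → 3.

3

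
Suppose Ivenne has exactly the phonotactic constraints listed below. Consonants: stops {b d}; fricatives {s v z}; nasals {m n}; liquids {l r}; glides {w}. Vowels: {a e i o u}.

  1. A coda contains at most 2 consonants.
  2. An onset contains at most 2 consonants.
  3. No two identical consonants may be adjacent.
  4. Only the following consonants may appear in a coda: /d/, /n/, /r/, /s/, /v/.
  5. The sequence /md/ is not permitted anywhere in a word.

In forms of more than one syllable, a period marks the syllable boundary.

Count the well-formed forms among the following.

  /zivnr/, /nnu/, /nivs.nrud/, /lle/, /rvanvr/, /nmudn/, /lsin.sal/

/zivnr/ — violates constraint 1: syllable 1 coda /vnr/ has 3 consonants (> 2) → ill-formed
/nnu/ — violates constraint 3: adjacent identical consonants /nn/ → ill-formed
/nivs.nrud/ — σ1 onset /n/, coda /vs/ (2C) ok; σ2 onset /nr/ (2C), coda /d/ ok → well-formed
/lle/ — violates constraint 3: adjacent identical consonants /ll/ → ill-formed
/rvanvr/ — violates constraint 1: syllable 1 coda /nvr/ has 3 consonants (> 2) → ill-formed
/nmudn/ — σ1 onset /nm/ (2C), coda /dn/ (2C) ok → well-formed
/lsin.sal/ — violates constraint 4: syllable 2 coda contains /l/, which is not a licensed coda consonant → ill-formed
Well-formed: /nivs.nrud/, /nmudn/ → 2.

2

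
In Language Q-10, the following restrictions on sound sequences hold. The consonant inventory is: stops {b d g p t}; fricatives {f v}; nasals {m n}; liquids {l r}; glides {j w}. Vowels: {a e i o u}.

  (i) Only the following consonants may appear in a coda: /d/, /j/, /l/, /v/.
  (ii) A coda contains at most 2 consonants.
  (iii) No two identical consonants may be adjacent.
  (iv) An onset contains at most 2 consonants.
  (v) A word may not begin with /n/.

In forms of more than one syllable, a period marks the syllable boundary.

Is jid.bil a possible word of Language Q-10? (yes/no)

jid.bil — σ1 onset /j/, coda /d/ ok; σ2 onset /b/, coda /l/ ok → licit

yes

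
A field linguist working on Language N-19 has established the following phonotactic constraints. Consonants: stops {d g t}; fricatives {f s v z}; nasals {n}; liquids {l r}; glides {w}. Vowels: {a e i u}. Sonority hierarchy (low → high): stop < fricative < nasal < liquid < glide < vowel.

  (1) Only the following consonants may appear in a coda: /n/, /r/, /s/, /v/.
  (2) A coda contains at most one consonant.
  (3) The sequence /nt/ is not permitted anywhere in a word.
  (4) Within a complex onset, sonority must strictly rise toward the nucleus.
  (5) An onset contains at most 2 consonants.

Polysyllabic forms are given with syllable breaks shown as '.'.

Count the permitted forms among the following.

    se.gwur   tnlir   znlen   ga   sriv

3

se.gwur — σ1 onset /s/, coda /∅/ ok; σ2 onset /gw/ (1→5 rises), coda /r/ ok → permitted
tnlir — violates constraint 5: syllable 1 onset /tnl/ has 3 consonants (> 2) → not permitted
znlen — violates constraint 5: syllable 1 onset /znl/ has 3 consonants (> 2) → not permitted
ga — σ1 onset /g/, coda /∅/ ok → permitted
sriv — σ1 onset /sr/ (2→4 rises), coda /v/ ok → permitted
Permitted: se.gwur, ga, sriv → 3.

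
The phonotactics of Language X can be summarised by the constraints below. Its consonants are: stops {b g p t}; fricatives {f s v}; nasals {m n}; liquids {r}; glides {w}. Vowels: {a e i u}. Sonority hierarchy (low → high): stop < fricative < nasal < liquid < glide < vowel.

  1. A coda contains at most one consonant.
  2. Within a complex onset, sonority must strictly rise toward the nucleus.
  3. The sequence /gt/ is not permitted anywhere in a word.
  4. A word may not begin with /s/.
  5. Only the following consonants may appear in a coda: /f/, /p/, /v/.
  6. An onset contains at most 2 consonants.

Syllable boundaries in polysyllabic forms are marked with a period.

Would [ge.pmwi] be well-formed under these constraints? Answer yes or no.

no

[ge.pmwi] — violates constraint 6: syllable 2 onset /pmw/ has 3 consonants (> 2) → ill-formed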